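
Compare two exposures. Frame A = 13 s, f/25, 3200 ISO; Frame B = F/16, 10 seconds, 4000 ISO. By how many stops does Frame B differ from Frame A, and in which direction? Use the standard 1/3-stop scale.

1 1/3 stops brighter

Aperture: f/25 → f/22 → f/20 → f/18 → f/16 — 1 1/3 stops larger aperture (brighter).
Shutter speed: 13 → 10 — 1/3 stop faster (darker).
ISO: 3200 → 4000 — 1/3 stop higher (brighter).
Net: +1 1/3 −1/3 +1/3 = +1 1/3 stops.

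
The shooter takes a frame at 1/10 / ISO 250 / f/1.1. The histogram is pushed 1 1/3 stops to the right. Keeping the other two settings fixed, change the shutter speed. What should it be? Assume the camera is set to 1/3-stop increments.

Overexposed by 1 1/3 stops → need 1 1/3 stops darker.
Shutter speed: 1/10 → 1/13 → 1/15 → 1/20 → 1/25.

1/25s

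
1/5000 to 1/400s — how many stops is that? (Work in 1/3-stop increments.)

1/5000 → 1/4000 → 1/3200 → 1/2500 → 1/2000 → 1/1600 → 1/1250 → 1/1000 → 1/800 → 1/640 → 1/500 → 1/400 — count the steps: 11 third-stops = 3 2/3 stops.

3 2/3 stops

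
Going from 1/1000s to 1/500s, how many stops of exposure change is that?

1/1000 → 1/500 — count the steps: 1 stop.

1 stop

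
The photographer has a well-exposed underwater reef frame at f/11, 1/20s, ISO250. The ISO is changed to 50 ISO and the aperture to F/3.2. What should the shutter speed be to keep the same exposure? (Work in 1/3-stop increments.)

1/50s

ISO: 250 → 200 → 160 → 125 → 100 → 80 → 64 → 50 — 2 1/3 stops lower (darker).
Aperture: f/11 → f/10 → f/9 → f/8 → f/7.1 → f/6.3 → f/5.6 → f/5 → f/4.5 → f/4 → f/3.5 → f/3.2 — 3 2/3 stops larger aperture (brighter).
Net change so far: 1 1/3 stops brighter. Offset with the shutter speed: 1/20 → 1/25 → 1/30 → 1/40 → 1/50.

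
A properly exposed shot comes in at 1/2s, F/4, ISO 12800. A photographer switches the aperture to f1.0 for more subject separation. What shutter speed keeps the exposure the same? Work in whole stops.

1/30s

Aperture: f/4 → f/2.8 → f/2 → f/1.4 → f/1.0 — 4 stops larger aperture (brighter).
Need 4 stops darker from the shutter speed: 1/2 → 1/4 → 1/8 → 1/15 → 1/30.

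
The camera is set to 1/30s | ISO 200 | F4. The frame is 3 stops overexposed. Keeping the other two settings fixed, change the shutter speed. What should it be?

1/250s

Overexposed by 3 stops → need 3 stops darker.
Shutter speed: 1/30 → 1/60 → 1/125 → 1/250.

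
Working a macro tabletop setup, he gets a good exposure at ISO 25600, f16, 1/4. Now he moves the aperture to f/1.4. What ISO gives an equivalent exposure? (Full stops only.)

ISO 200

Aperture: f/16 → f/11 → f/8 → f/5.6 → f/4 → f/2.8 → f/2 → f/1.4 — 7 stops larger aperture (brighter).
Need 7 stops darker from the ISO: 25600 → 12800 → 6400 → 3200 → 1600 → 800 → 400 → 200.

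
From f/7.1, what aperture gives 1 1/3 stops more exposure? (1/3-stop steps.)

Aperture: f/7.1 → f/6.3 → f/5.6 → f/5 → f/4.5 — 1 1/3 stops opened up (brighter).

f/4.5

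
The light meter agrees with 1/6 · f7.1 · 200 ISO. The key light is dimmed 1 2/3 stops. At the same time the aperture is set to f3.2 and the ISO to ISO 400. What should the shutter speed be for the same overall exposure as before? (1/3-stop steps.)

Scene light: 1 2/3 stops darker.
Aperture: f/7.1 → f/6.3 → f/5.6 → f/5 → f/4.5 → f/4 → f/3.5 → f/3.2 — 2 1/3 stops larger aperture (brighter).
ISO: 200 → 250 → 320 → 400 — 1 stop raised (brighter).
Net so far: 1 2/3 stops brighter. Shutter speed: 1/6 → 1/8 → 1/10 → 1/13 → 1/15 → 1/20.

1/20s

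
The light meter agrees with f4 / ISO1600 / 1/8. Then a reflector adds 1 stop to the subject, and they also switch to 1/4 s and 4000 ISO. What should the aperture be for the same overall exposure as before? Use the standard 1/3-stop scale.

Scene light: 1 stop brighter.
Shutter speed: 1/8 → 1/6 → 1/5 → 1/4 — 1 stop slower (brighter).
ISO: 1600 → 2000 → 2500 → 3200 → 4000 — 1 1/3 stops higher (brighter).
Net so far: 3 1/3 stops brighter. Aperture: f/4 → f/4.5 → f/5 → f/5.6 → f/6.3 → f/7.1 → f/8 → f/9 → f/10 → f/11 → f/13.

f/13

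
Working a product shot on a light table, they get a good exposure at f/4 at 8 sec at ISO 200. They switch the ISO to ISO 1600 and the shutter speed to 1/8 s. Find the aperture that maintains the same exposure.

f/1.4

ISO: 200 → 400 → 800 → 1600 — 3 stops higher (brighter).
Shutter speed: 8 → 4 → 2 → 1 → 1/2 → 1/4 → 1/8 — 6 stops shorter (darker).
Net change so far: 3 stops darker. Offset with the aperture: f/4 → f/2.8 → f/2 → f/1.4.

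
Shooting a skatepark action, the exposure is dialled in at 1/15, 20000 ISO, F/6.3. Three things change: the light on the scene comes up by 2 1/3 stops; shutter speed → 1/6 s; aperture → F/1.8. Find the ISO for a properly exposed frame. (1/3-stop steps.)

Scene light: 2 1/3 stops brighter.
Shutter speed: 1/15 → 1/13 → 1/10 → 1/8 → 1/6 — 1 1/3 stops longer (brighter).
Aperture: f/6.3 → f/5.6 → f/5 → f/4.5 → f/4 → f/3.5 → f/3.2 → f/2.8 → f/2.5 → f/2.2 → f/2 → f/1.8 — 3 2/3 stops opened up (brighter).
Net so far: 7 1/3 stops brighter. ISO: 20000 → 16000 → 12800 → 10000 → 8000 → 6400 → 5000 → 4000 → 3200 → 2500 → 2000 → 1600 → 1250 → 1000 → 800 → 640 → 500 → 400 → 320 → 250 → 200 → 160 → 125.

ISO 125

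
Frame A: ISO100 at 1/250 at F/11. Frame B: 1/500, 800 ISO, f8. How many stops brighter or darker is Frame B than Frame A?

3 stops brighter

Aperture: f/11 → f/8 — 1 stop opened up (brighter).
Shutter speed: 1/250 → 1/500 — 1 stop faster (darker).
ISO: 100 → 200 → 400 → 800 — 3 stops higher (brighter).
Net: +1 −1 +3 = +3 stops.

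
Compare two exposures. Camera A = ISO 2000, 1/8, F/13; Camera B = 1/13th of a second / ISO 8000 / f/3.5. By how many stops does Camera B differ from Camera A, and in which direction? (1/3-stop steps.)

Aperture: f/13 → f/11 → f/10 → f/9 → f/8 → f/7.1 → f/6.3 → f/5.6 → f/5 → f/4.5 → f/4 → f/3.5 — 3 2/3 stops larger aperture (brighter).
Shutter speed: 1/8 → 1/10 → 1/13 — 2/3 stop faster (darker).
ISO: 2000 → 2500 → 3200 → 4000 → 5000 → 6400 → 8000 — 2 stops higher (brighter).
Net: +3 2/3 −2/3 +2 = +5 stops.

5 stops brighter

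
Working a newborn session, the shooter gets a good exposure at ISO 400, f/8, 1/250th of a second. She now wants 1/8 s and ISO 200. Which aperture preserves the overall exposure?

f/32

Shutter speed: 1/250 → 1/125 → 1/60 → 1/30 → 1/15 → 1/8 — 5 stops slower (brighter).
ISO: 400 → 200 — 1 stop lower (darker).
Net change so far: 4 stops brighter. Offset with the aperture: f/8 → f/11 → f/16 → f/22 → f/32.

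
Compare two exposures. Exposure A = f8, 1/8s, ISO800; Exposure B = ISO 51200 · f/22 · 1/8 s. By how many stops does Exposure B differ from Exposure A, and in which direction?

Aperture: f/8 → f/11 → f/16 → f/22 — 3 stops narrower (darker).
Shutter speed: unchanged.
ISO: 800 → 1600 → 3200 → 6400 → 12800 → 25600 → 51200 — 6 stops higher (brighter).
Net: −3 +6 = +3 stops.

3 stops brighter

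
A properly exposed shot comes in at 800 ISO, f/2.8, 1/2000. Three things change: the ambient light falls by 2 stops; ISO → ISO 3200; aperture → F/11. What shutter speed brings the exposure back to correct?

Scene light: 2 stops darker.
ISO: 800 → 1600 → 3200 — 2 stops higher (brighter).
Aperture: f/2.8 → f/4 → f/5.6 → f/8 → f/11 — 4 stops stopped down (darker).
Net so far: 4 stops darker. Shutter speed: 1/2000 → 1/1000 → 1/500 → 1/250 → 1/125.

1/125s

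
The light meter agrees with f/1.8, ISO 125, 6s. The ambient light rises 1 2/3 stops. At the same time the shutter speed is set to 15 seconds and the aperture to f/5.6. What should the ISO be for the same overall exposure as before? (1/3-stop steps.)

ISO 160

Scene light: 1 2/3 stops brighter.
Shutter speed: 6 → 8 → 10 → 13 → 15 — 1 1/3 stops longer (brighter).
Aperture: f/1.8 → f/2 → f/2.2 → f/2.5 → f/2.8 → f/3.2 → f/3.5 → f/4 → f/4.5 → f/5 → f/5.6 — 3 1/3 stops narrower (darker).
Net so far: 1/3 stop darker. ISO: 125 → 160.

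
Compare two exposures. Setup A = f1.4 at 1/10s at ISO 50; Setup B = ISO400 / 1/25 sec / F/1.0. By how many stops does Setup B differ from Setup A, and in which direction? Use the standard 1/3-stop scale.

Aperture: f/1.4 → f/1.2 → f/1.1 → f/1.0 — 1 stop larger aperture (brighter).
Shutter speed: 1/10 → 1/13 → 1/15 → 1/20 → 1/25 — 1 1/3 stops faster (darker).
ISO: 50 → 64 → 80 → 100 → 125 → 160 → 200 → 250 → 320 → 400 — 3 stops raised (brighter).
Net: +1 −1 1/3 +3 = +2 2/3 stops.

2 2/3 stops brighter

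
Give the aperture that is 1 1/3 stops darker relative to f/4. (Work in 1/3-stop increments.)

Aperture: f/4 → f/4.5 → f/5 → f/5.6 → f/6.3 — 1 1/3 stops stopped down (darker).

f/6.3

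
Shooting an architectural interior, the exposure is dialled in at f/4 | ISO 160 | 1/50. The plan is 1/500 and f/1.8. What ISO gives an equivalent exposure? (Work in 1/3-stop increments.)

Shutter speed: 1/50 → 1/60 → 1/80 → 1/100 → 1/125 → 1/160 → 1/200 → 1/250 → 1/320 → 1/400 → 1/500 — 3 1/3 stops faster (darker).
Aperture: f/4 → f/3.5 → f/3.2 → f/2.8 → f/2.5 → f/2.2 → f/2 → f/1.8 — 2 1/3 stops opened up (brighter).
Net change so far: 1 stop darker. Offset with the ISO: 160 → 200 → 250 → 320.

ISO 320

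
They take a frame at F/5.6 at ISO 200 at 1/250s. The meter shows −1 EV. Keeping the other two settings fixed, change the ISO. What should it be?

ISO 400

Underexposed by 1 stop → need 1 stop brighter.
ISO: 200 → 400.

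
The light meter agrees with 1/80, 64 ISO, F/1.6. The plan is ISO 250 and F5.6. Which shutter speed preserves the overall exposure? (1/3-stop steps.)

1/25s

ISO: 64 → 80 → 100 → 125 → 160 → 200 → 250 — 2 stops raised (brighter).
Aperture: f/1.6 → f/1.8 → f/2 → f/2.2 → f/2.5 → f/2.8 → f/3.2 → f/3.5 → f/4 → f/4.5 → f/5 → f/5.6 — 3 2/3 stops narrower (darker).
Net change so far: 1 2/3 stops darker. Offset with the shutter speed: 1/80 → 1/60 → 1/50 → 1/40 → 1/30 → 1/25.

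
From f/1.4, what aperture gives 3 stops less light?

f/4

Aperture: f/1.4 → f/2 → f/2.8 → f/4 — 3 stops stopped down (darker).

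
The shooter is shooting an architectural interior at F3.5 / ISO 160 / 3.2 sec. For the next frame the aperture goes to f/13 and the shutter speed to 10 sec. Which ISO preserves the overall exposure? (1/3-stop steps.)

Aperture: f/3.5 → f/4 → f/4.5 → f/5 → f/5.6 → f/6.3 → f/7.1 → f/8 → f/9 → f/10 → f/11 → f/13 — 3 2/3 stops narrower (darker).
Shutter speed: 3.2 → 4 → 5 → 6 → 8 → 10 — 1 2/3 stops slower (brighter).
Net change so far: 2 stops darker. Offset with the ISO: 160 → 200 → 250 → 320 → 400 → 500 → 640.

ISO 640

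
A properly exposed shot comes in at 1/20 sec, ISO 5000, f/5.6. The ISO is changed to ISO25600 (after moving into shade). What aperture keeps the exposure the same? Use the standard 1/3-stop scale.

ISO: 5000 → 6400 → 8000 → 10000 → 12800 → 16000 → 20000 → 25600 — 2 1/3 stops raised (brighter).
Need 2 1/3 stops darker from the aperture: f/5.6 → f/6.3 → f/7.1 → f/8 → f/9 → f/10 → f/11 → f/13.

f/13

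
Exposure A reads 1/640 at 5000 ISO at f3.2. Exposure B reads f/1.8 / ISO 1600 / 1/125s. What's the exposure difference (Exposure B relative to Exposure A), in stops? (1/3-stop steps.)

Aperture: f/3.2 → f/2.8 → f/2.5 → f/2.2 → f/2 → f/1.8 — 1 2/3 stops opened up (brighter).
Shutter speed: 1/640 → 1/500 → 1/400 → 1/320 → 1/250 → 1/200 → 1/160 → 1/125 — 2 1/3 stops longer (brighter).
ISO: 5000 → 4000 → 3200 → 2500 → 2000 → 1600 — 1 2/3 stops lower (darker).
Net: +1 2/3 +2 1/3 −1 2/3 = +2 1/3 stops.

2 1/3 stops brighter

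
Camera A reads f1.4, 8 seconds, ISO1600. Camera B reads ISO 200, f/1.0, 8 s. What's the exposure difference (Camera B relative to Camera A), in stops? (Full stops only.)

Aperture: f/1.4 → f/1.0 — 1 stop larger aperture (brighter).
Shutter speed: unchanged.
ISO: 1600 → 800 → 400 → 200 — 3 stops lower (darker).
Net: +1 −3 = −2 stops.

2 stops darker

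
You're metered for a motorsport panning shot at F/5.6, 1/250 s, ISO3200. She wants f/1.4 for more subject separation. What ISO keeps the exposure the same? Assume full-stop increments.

ISO 200

Aperture: f/5.6 → f/4 → f/2.8 → f/2 → f/1.4 — 4 stops larger aperture (brighter).
Need 4 stops darker from the ISO: 3200 → 1600 → 800 → 400 → 200.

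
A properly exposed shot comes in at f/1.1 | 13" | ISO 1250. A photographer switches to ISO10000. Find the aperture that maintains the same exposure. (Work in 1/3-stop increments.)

f/3.2

ISO: 1250 → 1600 → 2000 → 2500 → 3200 → 4000 → 5000 → 6400 → 8000 → 10000 — 3 stops higher (brighter).
Need 3 stops darker from the aperture: f/1.1 → f/1.2 → f/1.4 → f/1.6 → f/1.8 → f/2 → f/2.2 → f/2.5 → f/2.8 → f/3.2.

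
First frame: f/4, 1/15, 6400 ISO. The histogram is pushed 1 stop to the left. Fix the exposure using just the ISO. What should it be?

Underexposed by 1 stop → need 1 stop brighter.
ISO: 6400 → 12800.

ISO 12800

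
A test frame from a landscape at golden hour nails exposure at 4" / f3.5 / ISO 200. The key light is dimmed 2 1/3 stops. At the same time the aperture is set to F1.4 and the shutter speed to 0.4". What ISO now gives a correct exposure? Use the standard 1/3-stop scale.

ISO 1600

Scene light: 2 1/3 stops darker.
Aperture: f/3.5 → f/3.2 → f/2.8 → f/2.5 → f/2.2 → f/2 → f/1.8 → f/1.6 → f/1.4 — 2 2/3 stops larger aperture (brighter).
Shutter speed: 4 → 3.2 → 2.5 → 2 → 1.6 → 1.3 → 1 → 0.8 → 0.6 → 0.5 → 0.4 — 3 1/3 stops faster (darker).
Net so far: 3 stops darker. ISO: 200 → 250 → 320 → 400 → 500 → 640 → 800 → 1000 → 1250 → 1600.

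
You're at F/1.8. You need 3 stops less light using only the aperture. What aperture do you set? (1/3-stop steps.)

Aperture: f/1.8 → f/2 → f/2.2 → f/2.5 → f/2.8 → f/3.2 → f/3.5 → f/4 → f/4.5 → f/5 — 3 stops narrower (darker).

f/5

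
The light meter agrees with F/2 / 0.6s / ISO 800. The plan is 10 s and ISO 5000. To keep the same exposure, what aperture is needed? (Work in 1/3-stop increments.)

Shutter speed: 0.6 → 0.8 → 1 → 1.3 → 1.6 → 2 → 2.5 → 3.2 → 4 → 5 → 6 → 8 → 10 — 4 stops longer (brighter).
ISO: 800 → 1000 → 1250 → 1600 → 2000 → 2500 → 3200 → 4000 → 5000 — 2 2/3 stops higher (brighter).
Net change so far: 6 2/3 stops brighter. Offset with the aperture: f/2 → f/2.2 → f/2.5 → f/2.8 → f/3.2 → f/3.5 → f/4 → f/4.5 → f/5 → f/5.6 → f/6.3 → f/7.1 → f/8 → f/9 → f/10 → f/11 → f/13 → f/14 → f/16 → f/18 → f/20.

f/20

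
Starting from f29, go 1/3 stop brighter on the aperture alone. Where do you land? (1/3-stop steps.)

Aperture: f/29 → f/25 — 1/3 stop wider (brighter).

f/25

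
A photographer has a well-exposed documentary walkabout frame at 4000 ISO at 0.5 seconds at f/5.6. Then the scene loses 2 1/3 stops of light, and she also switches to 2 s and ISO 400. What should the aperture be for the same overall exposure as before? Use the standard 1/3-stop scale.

Scene light: 2 1/3 stops darker.
Shutter speed: 0.5 → 0.6 → 0.8 → 1 → 1.3 → 1.6 → 2 — 2 stops slower (brighter).
ISO: 4000 → 3200 → 2500 → 2000 → 1600 → 1250 → 1000 → 800 → 640 → 500 → 400 — 3 1/3 stops dropped (darker).
Net so far: 3 2/3 stops darker. Aperture: f/5.6 → f/5 → f/4.5 → f/4 → f/3.5 → f/3.2 → f/2.8 → f/2.5 → f/2.2 → f/2 → f/1.8 → f/1.6.

f/1.6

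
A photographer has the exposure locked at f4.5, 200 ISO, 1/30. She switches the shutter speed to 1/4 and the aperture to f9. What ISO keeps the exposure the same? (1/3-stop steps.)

ISO 100

Shutter speed: 1/30 → 1/25 → 1/20 → 1/15 → 1/13 → 1/10 → 1/8 → 1/6 → 1/5 → 1/4 — 3 stops slower (brighter).
Aperture: f/4.5 → f/5 → f/5.6 → f/6.3 → f/7.1 → f/8 → f/9 — 2 stops stopped down (darker).
Net change so far: 1 stop brighter. Offset with the ISO: 200 → 160 → 125 → 100.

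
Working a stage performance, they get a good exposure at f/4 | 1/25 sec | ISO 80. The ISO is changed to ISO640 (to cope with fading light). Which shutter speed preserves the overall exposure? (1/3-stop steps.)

1/200s

ISO: 80 → 100 → 125 → 160 → 200 → 250 → 320 → 400 → 500 → 640 — 3 stops higher (brighter).
Need 3 stops darker from the shutter speed: 1/25 → 1/30 → 1/40 → 1/50 → 1/60 → 1/80 → 1/100 → 1/125 → 1/160 → 1/200.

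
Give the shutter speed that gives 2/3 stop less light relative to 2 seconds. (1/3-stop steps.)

1.3 s

Shutter speed: 2 → 1.6 → 1.3 — 2/3 stop shorter (darker).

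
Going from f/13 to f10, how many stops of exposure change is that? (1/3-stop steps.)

2/3 stop

f/13 → f/11 → f/10 — count the steps: 2 third-stops = 2/3 stop.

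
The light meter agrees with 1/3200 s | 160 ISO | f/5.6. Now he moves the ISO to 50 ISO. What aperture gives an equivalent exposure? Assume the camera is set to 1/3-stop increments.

ISO: 160 → 125 → 100 → 80 → 64 → 50 — 1 2/3 stops dropped (darker).
Need 1 2/3 stops brighter from the aperture: f/5.6 → f/5 → f/4.5 → f/4 → f/3.5 → f/3.2.

f/3.2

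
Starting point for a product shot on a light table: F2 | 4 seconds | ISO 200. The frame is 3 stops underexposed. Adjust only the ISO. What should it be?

ISO 1600

Underexposed by 3 stops → need 3 stops brighter.
ISO: 200 → 400 → 800 → 1600.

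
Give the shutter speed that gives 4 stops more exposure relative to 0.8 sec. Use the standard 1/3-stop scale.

Shutter speed: 0.8 → 1 → 1.3 → 1.6 → 2 → 2.5 → 3.2 → 4 → 5 → 6 → 8 → 10 → 13 — 4 stops longer (brighter).

13 s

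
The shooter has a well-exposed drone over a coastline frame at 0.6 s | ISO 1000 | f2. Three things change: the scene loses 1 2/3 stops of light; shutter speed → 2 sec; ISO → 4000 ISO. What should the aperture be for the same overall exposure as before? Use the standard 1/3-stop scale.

Scene light: 1 2/3 stops darker.
Shutter speed: 0.6 → 0.8 → 1 → 1.3 → 1.6 → 2 — 1 2/3 stops longer (brighter).
ISO: 1000 → 1250 → 1600 → 2000 → 2500 → 3200 → 4000 — 2 stops higher (brighter).
Net so far: 2 stops brighter. Aperture: f/2 → f/2.2 → f/2.5 → f/2.8 → f/3.2 → f/3.5 → f/4.

f/4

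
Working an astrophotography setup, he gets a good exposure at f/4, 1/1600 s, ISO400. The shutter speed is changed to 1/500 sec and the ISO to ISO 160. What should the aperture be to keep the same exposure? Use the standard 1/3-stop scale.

Shutter speed: 1/1600 → 1/1250 → 1/1000 → 1/800 → 1/640 → 1/500 — 1 2/3 stops slower (brighter).
ISO: 400 → 320 → 250 → 200 → 160 — 1 1/3 stops dropped (darker).
Net change so far: 1/3 stop brighter. Offset with the aperture: f/4 → f/4.5.

f/4.5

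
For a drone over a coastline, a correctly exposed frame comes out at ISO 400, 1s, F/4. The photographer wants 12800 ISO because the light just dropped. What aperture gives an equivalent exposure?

f/22

ISO: 400 → 800 → 1600 → 3200 → 6400 → 12800 — 5 stops higher (brighter).
Need 5 stops darker from the aperture: f/4 → f/5.6 → f/8 → f/11 → f/16 → f/22.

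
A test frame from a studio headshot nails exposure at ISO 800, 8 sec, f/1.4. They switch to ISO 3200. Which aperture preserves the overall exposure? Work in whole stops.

ISO: 800 → 1600 → 3200 — 2 stops raised (brighter).
Need 2 stops darker from the aperture: f/1.4 → f/2 → f/2.8.

f/2.8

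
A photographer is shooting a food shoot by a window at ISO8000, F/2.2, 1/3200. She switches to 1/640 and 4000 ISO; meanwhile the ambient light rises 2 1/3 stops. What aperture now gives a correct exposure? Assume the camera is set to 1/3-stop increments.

Scene light: 2 1/3 stops brighter.
Shutter speed: 1/3200 → 1/2500 → 1/2000 → 1/1600 → 1/1250 → 1/1000 → 1/800 → 1/640 — 2 1/3 stops slower (brighter).
ISO: 8000 → 6400 → 5000 → 4000 — 1 stop dropped (darker).
Net so far: 3 2/3 stops brighter. Aperture: f/2.2 → f/2.5 → f/2.8 → f/3.2 → f/3.5 → f/4 → f/4.5 → f/5 → f/5.6 → f/6.3 → f/7.1 → f/8.

f/8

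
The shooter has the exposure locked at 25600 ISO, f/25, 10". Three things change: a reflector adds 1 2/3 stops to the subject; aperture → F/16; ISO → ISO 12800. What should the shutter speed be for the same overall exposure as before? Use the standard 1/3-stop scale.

2.5 s

Scene light: 1 2/3 stops brighter.
Aperture: f/25 → f/22 → f/20 → f/18 → f/16 — 1 1/3 stops larger aperture (brighter).
ISO: 25600 → 20000 → 16000 → 12800 — 1 stop lower (darker).
Net so far: 2 stops brighter. Shutter speed: 10 → 8 → 6 → 5 → 4 → 3.2 → 2.5.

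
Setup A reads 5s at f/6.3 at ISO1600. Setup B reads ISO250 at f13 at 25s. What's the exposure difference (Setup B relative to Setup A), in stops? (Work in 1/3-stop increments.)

Aperture: f/6.3 → f/7.1 → f/8 → f/9 → f/10 → f/11 → f/13 — 2 stops stopped down (darker).
Shutter speed: 5 → 6 → 8 → 10 → 13 → 15 → 20 → 25 — 2 1/3 stops longer (brighter).
ISO: 1600 → 1250 → 1000 → 800 → 640 → 500 → 400 → 320 → 250 — 2 2/3 stops lower (darker).
Net: −2 +2 1/3 −2 2/3 = −2 1/3 stops.

2 1/3 stops darker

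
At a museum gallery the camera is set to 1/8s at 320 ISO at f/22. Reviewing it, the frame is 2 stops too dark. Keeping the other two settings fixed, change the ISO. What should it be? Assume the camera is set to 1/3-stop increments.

Underexposed by 2 stops → need 2 stops brighter.
ISO: 320 → 400 → 500 → 640 → 800 → 1000 → 1250.

ISO 1250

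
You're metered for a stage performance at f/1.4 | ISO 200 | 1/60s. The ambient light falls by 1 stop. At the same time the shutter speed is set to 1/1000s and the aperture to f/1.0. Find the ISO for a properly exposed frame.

Scene light: 1 stop darker.
Shutter speed: 1/60 → 1/125 → 1/250 → 1/500 → 1/1000 — 4 stops shorter (darker).
Aperture: f/1.4 → f/1.0 — 1 stop opened up (brighter).
Net so far: 4 stops darker. ISO: 200 → 400 → 800 → 1600 → 3200.

ISO 3200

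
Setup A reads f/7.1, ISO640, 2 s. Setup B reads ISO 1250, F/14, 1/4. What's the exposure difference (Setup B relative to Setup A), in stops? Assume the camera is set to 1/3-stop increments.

Aperture: f/7.1 → f/8 → f/9 → f/10 → f/11 → f/13 → f/14 — 2 stops narrower (darker).
Shutter speed: 2 → 1.6 → 1.3 → 1 → 0.8 → 0.6 → 0.5 → 0.4 → 0.3 → 1/4 — 3 stops faster (darker).
ISO: 640 → 800 → 1000 → 1250 — 1 stop higher (brighter).
Net: −2 −3 +1 = −4 stops.

4 stops darker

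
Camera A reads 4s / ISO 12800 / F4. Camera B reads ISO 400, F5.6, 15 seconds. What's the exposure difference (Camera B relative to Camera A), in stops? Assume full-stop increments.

4 stops darker

Aperture: f/4 → f/5.6 — 1 stop smaller aperture (darker).
Shutter speed: 4 → 8 → 15 — 2 stops longer (brighter).
ISO: 12800 → 6400 → 3200 → 1600 → 800 → 400 — 5 stops lower (darker).
Net: −1 +2 −5 = −4 stops.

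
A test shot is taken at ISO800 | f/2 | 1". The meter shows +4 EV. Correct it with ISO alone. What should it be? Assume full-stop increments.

ISO 50

Overexposed by 4 stops → need 4 stops darker.
ISO: 800 → 400 → 200 → 100 → 50.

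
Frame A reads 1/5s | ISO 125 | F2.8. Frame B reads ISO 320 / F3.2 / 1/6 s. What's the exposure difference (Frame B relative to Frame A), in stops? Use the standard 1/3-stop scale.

2/3 stop brighter

Aperture: f/2.8 → f/3.2 — 1/3 stop narrower (darker).
Shutter speed: 1/5 → 1/6 — 1/3 stop faster (darker).
ISO: 125 → 160 → 200 → 250 → 320 — 1 1/3 stops higher (brighter).
Net: −1/3 −1/3 +1 1/3 = +2/3 stops.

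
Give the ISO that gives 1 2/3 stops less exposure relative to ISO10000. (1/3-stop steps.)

ISO 3200

ISO: 10000 → 8000 → 6400 → 5000 → 4000 → 3200 — 1 2/3 stops lower (darker).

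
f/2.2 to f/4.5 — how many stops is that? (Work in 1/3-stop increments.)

f/2.2 → f/2.5 → f/2.8 → f/3.2 → f/3.5 → f/4 → f/4.5 — count the steps: 6 third-stops = 2 stops.

2 stops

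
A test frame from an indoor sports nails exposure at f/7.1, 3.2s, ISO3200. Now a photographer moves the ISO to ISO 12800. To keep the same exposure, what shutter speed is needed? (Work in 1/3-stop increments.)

0.8 s

ISO: 3200 → 4000 → 5000 → 6400 → 8000 → 10000 → 12800 — 2 stops higher (brighter).
Need 2 stops darker from the shutter speed: 3.2 → 2.5 → 2 → 1.6 → 1.3 → 1 → 0.8.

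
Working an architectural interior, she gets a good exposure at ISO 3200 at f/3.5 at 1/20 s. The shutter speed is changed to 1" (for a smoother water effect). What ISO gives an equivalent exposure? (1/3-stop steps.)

ISO 160

Shutter speed: 1/20 → 1/15 → 1/13 → 1/10 → 1/8 → 1/6 → 1/5 → 1/4 → 0.3 → 0.4 → 0.5 → 0.6 → 0.8 → 1 — 4 1/3 stops longer (brighter).
Need 4 1/3 stops darker from the ISO: 3200 → 2500 → 2000 → 1600 → 1250 → 1000 → 800 → 640 → 500 → 400 → 320 → 250 → 200 → 160.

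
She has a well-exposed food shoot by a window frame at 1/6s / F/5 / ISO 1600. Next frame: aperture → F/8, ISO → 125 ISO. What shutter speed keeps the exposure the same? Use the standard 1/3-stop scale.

5 s

Aperture: f/5 → f/5.6 → f/6.3 → f/7.1 → f/8 — 1 1/3 stops smaller aperture (darker).
ISO: 1600 → 1250 → 1000 → 800 → 640 → 500 → 400 → 320 → 250 → 200 → 160 → 125 — 3 2/3 stops dropped (darker).
Net change so far: 5 stops darker. Offset with the shutter speed: 1/6 → 1/5 → 1/4 → 0.3 → 0.4 → 0.5 → 0.6 → 0.8 → 1 → 1.3 → 1.6 → 2 → 2.5 → 3.2 → 4 → 5.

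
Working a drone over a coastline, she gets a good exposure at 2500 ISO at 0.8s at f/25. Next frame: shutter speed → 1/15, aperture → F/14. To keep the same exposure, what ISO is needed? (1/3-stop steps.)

ISO 10000

Shutter speed: 0.8 → 0.6 → 0.5 → 0.4 → 0.3 → 1/4 → 1/5 → 1/6 → 1/8 → 1/10 → 1/13 → 1/15 — 3 2/3 stops faster (darker).
Aperture: f/25 → f/22 → f/20 → f/18 → f/16 → f/14 — 1 2/3 stops wider (brighter).
Net change so far: 2 stops darker. Offset with the ISO: 2500 → 3200 → 4000 → 5000 → 6400 → 8000 → 10000.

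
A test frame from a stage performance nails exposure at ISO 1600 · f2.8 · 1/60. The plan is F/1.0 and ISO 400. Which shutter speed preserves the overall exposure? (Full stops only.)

1/125s

Aperture: f/2.8 → f/2 → f/1.4 → f/1.0 — 3 stops wider (brighter).
ISO: 1600 → 800 → 400 — 2 stops lower (darker).
Net change so far: 1 stop brighter. Offset with the shutter speed: 1/60 → 1/125.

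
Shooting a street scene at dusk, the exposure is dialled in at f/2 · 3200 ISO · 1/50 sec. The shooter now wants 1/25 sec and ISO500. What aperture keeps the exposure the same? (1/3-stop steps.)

Shutter speed: 1/50 → 1/40 → 1/30 → 1/25 — 1 stop slower (brighter).
ISO: 3200 → 2500 → 2000 → 1600 → 1250 → 1000 → 800 → 640 → 500 — 2 2/3 stops dropped (darker).
Net change so far: 1 2/3 stops darker. Offset with the aperture: f/2 → f/1.8 → f/1.6 → f/1.4 → f/1.2 → f/1.1.

f/1.1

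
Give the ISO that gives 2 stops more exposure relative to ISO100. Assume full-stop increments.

ISO 400

ISO: 100 → 200 → 400 — 2 stops raised (brighter).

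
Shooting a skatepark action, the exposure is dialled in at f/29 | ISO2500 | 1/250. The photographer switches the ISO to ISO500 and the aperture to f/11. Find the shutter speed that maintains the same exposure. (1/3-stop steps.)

1/320s

ISO: 2500 → 2000 → 1600 → 1250 → 1000 → 800 → 640 → 500 — 2 1/3 stops dropped (darker).
Aperture: f/29 → f/25 → f/22 → f/20 → f/18 → f/16 → f/14 → f/13 → f/11 — 2 2/3 stops wider (brighter).
Net change so far: 1/3 stop brighter. Offset with the shutter speed: 1/250 → 1/320.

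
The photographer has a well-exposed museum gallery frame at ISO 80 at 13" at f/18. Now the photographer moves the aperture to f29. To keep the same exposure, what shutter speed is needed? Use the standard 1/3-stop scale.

30 s

Aperture: f/18 → f/20 → f/22 → f/25 → f/29 — 1 1/3 stops smaller aperture (darker).
Need 1 1/3 stops brighter from the shutter speed: 13 → 15 → 20 → 25 → 30.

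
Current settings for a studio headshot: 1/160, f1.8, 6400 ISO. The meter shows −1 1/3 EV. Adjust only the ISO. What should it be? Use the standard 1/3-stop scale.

ISO 16000

Underexposed by 1 1/3 stops → need 1 1/3 stops brighter.
ISO: 6400 → 8000 → 10000 → 12800 → 16000.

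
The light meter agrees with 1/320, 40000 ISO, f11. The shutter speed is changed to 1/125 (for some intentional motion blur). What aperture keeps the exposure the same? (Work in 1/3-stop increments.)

Shutter speed: 1/320 → 1/250 → 1/200 → 1/160 → 1/125 — 1 1/3 stops slower (brighter).
Need 1 1/3 stops darker from the aperture: f/11 → f/13 → f/14 → f/16 → f/18.

f/18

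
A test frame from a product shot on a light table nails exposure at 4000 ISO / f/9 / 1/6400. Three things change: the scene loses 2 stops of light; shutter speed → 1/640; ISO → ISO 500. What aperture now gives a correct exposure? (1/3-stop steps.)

f/5

Scene light: 2 stops darker.
Shutter speed: 1/6400 → 1/5000 → 1/4000 → 1/3200 → 1/2500 → 1/2000 → 1/1600 → 1/1250 → 1/1000 → 1/800 → 1/640 — 3 1/3 stops longer (brighter).
ISO: 4000 → 3200 → 2500 → 2000 → 1600 → 1250 → 1000 → 800 → 640 → 500 — 3 stops dropped (darker).
Net so far: 1 2/3 stops darker. Aperture: f/9 → f/8 → f/7.1 → f/6.3 → f/5.6 → f/5.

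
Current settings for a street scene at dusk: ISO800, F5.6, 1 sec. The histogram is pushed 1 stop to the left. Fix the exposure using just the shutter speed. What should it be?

Underexposed by 1 stop → need 1 stop brighter.
Shutter speed: 1 → 2.

2 s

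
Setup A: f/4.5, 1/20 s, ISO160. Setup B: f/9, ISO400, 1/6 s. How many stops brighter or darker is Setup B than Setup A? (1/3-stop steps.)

1 stop brighter

Aperture: f/4.5 → f/5 → f/5.6 → f/6.3 → f/7.1 → f/8 → f/9 — 2 stops stopped down (darker).
Shutter speed: 1/20 → 1/15 → 1/13 → 1/10 → 1/8 → 1/6 — 1 2/3 stops slower (brighter).
ISO: 160 → 200 → 250 → 320 → 400 — 1 1/3 stops raised (brighter).
Net: −2 +1 2/3 +1 1/3 = +1 stop.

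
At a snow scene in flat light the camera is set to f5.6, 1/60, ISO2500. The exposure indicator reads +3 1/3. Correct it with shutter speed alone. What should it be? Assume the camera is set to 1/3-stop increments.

1/640s

Overexposed by 3 1/3 stops → need 3 1/3 stops darker.
Shutter speed: 1/60 → 1/80 → 1/100 → 1/125 → 1/160 → 1/200 → 1/250 → 1/320 → 1/400 → 1/500 → 1/640.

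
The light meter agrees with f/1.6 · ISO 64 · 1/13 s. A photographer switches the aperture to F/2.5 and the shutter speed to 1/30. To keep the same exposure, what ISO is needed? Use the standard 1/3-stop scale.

Aperture: f/1.6 → f/1.8 → f/2 → f/2.2 → f/2.5 — 1 1/3 stops narrower (darker).
Shutter speed: 1/13 → 1/15 → 1/20 → 1/25 → 1/30 — 1 1/3 stops faster (darker).
Net change so far: 2 2/3 stops darker. Offset with the ISO: 64 → 80 → 100 → 125 → 160 → 200 → 250 → 320 → 400.

ISO 400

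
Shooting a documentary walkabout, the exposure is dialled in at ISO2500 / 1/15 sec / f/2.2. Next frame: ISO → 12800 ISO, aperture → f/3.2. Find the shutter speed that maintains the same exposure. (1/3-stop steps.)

1/40s

ISO: 2500 → 3200 → 4000 → 5000 → 6400 → 8000 → 10000 → 12800 — 2 1/3 stops raised (brighter).
Aperture: f/2.2 → f/2.5 → f/2.8 → f/3.2 — 1 stop stopped down (darker).
Net change so far: 1 1/3 stops brighter. Offset with the shutter speed: 1/15 → 1/20 → 1/25 → 1/30 → 1/40.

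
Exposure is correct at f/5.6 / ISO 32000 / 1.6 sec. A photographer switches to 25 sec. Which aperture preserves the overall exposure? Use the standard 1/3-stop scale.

f/22

Shutter speed: 1.6 → 2 → 2.5 → 3.2 → 4 → 5 → 6 → 8 → 10 → 13 → 15 → 20 → 25 — 4 stops longer (brighter).
Need 4 stops darker from the aperture: f/5.6 → f/6.3 → f/7.1 → f/8 → f/9 → f/10 → f/11 → f/13 → f/14 → f/16 → f/18 → f/20 → f/22.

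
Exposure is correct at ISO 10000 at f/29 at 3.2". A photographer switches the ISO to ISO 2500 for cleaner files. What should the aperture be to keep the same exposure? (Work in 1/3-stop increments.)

ISO: 10000 → 8000 → 6400 → 5000 → 4000 → 3200 → 2500 — 2 stops dropped (darker).
Need 2 stops brighter from the aperture: f/29 → f/25 → f/22 → f/20 → f/18 → f/16 → f/14.

f/14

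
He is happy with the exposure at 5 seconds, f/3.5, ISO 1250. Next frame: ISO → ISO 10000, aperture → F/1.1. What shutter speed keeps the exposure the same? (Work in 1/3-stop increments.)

1/15s

ISO: 1250 → 1600 → 2000 → 2500 → 3200 → 4000 → 5000 → 6400 → 8000 → 10000 — 3 stops raised (brighter).
Aperture: f/3.5 → f/3.2 → f/2.8 → f/2.5 → f/2.2 → f/2 → f/1.8 → f/1.6 → f/1.4 → f/1.2 → f/1.1 — 3 1/3 stops wider (brighter).
Net change so far: 6 1/3 stops brighter. Offset with the shutter speed: 5 → 4 → 3.2 → 2.5 → 2 → 1.6 → 1.3 → 1 → 0.8 → 0.6 → 0.5 → 0.4 → 0.3 → 1/4 → 1/5 → 1/6 → 1/8 → 1/10 → 1/13 → 1/15.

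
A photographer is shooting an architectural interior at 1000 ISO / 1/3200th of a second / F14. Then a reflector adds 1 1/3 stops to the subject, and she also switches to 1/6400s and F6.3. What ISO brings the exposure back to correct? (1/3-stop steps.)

ISO 160

Scene light: 1 1/3 stops brighter.
Shutter speed: 1/3200 → 1/4000 → 1/5000 → 1/6400 — 1 stop shorter (darker).
Aperture: f/14 → f/13 → f/11 → f/10 → f/9 → f/8 → f/7.1 → f/6.3 — 2 1/3 stops wider (brighter).
Net so far: 2 2/3 stops brighter. ISO: 1000 → 800 → 640 → 500 → 400 → 320 → 250 → 200 → 160.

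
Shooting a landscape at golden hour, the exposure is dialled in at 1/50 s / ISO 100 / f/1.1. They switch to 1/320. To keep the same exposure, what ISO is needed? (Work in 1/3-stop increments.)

ISO 640

Shutter speed: 1/50 → 1/60 → 1/80 → 1/100 → 1/125 → 1/160 → 1/200 → 1/250 → 1/320 — 2 2/3 stops shorter (darker).
Need 2 2/3 stops brighter from the ISO: 100 → 125 → 160 → 200 → 250 → 320 → 400 → 500 → 640.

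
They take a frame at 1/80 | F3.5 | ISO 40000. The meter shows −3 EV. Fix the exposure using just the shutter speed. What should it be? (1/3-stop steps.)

Underexposed by 3 stops → need 3 stops brighter.
Shutter speed: 1/80 → 1/60 → 1/50 → 1/40 → 1/30 → 1/25 → 1/20 → 1/15 → 1/13 → 1/10.

1/10s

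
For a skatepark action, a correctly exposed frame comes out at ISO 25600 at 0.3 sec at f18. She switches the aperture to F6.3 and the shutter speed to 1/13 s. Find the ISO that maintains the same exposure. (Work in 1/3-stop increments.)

Aperture: f/18 → f/16 → f/14 → f/13 → f/11 → f/10 → f/9 → f/8 → f/7.1 → f/6.3 — 3 stops wider (brighter).
Shutter speed: 0.3 → 1/4 → 1/5 → 1/6 → 1/8 → 1/10 → 1/13 — 2 stops faster (darker).
Net change so far: 1 stop brighter. Offset with the ISO: 25600 → 20000 → 16000 → 12800.

ISO 12800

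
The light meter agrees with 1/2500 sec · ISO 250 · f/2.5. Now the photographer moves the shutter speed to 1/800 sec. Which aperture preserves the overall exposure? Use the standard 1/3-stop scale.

f/4.5

Shutter speed: 1/2500 → 1/2000 → 1/1600 → 1/1250 → 1/1000 → 1/800 — 1 2/3 stops slower (brighter).
Need 1 2/3 stops darker from the aperture: f/2.5 → f/2.8 → f/3.2 → f/3.5 → f/4 → f/4.5.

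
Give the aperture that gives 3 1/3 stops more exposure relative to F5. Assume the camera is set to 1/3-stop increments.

f/1.6

Aperture: f/5 → f/4.5 → f/4 → f/3.5 → f/3.2 → f/2.8 → f/2.5 → f/2.2 → f/2 → f/1.8 → f/1.6 — 3 1/3 stops wider (brighter).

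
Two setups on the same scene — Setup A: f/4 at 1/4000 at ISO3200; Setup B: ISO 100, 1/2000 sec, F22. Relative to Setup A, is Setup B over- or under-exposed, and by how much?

9 stops darker

Aperture: f/4 → f/5.6 → f/8 → f/11 → f/16 → f/22 — 5 stops smaller aperture (darker).
Shutter speed: 1/4000 → 1/2000 — 1 stop slower (brighter).
ISO: 3200 → 1600 → 800 → 400 → 200 → 100 — 5 stops lower (darker).
Net: −5 +1 −5 = −9 stops.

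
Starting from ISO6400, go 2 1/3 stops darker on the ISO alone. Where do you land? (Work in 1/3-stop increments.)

ISO: 6400 → 5000 → 4000 → 3200 → 2500 → 2000 → 1600 → 1250 — 2 1/3 stops dropped (darker).

ISO 1250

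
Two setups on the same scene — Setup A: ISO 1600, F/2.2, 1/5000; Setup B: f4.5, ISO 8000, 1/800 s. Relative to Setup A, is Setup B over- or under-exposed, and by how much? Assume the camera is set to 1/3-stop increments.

3 stops brighter

Aperture: f/2.2 → f/2.5 → f/2.8 → f/3.2 → f/3.5 → f/4 → f/4.5 — 2 stops smaller aperture (darker).
Shutter speed: 1/5000 → 1/4000 → 1/3200 → 1/2500 → 1/2000 → 1/1600 → 1/1250 → 1/1000 → 1/800 — 2 2/3 stops slower (brighter).
ISO: 1600 → 2000 → 2500 → 3200 → 4000 → 5000 → 6400 → 8000 — 2 1/3 stops raised (brighter).
Net: −2 +2 2/3 +2 1/3 = +3 stops.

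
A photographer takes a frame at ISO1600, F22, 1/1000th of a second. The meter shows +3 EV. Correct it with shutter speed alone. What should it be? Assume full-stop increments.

1/8000s

Overexposed by 3 stops → need 3 stops darker.
Shutter speed: 1/1000 → 1/2000 → 1/4000 → 1/8000.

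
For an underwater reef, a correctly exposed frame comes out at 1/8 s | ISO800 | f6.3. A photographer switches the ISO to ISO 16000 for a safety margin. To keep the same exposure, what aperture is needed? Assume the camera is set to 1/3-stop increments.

f/29

ISO: 800 → 1000 → 1250 → 1600 → 2000 → 2500 → 3200 → 4000 → 5000 → 6400 → 8000 → 10000 → 12800 → 16000 — 4 1/3 stops raised (brighter).
Need 4 1/3 stops darker from the aperture: f/6.3 → f/7.1 → f/8 → f/9 → f/10 → f/11 → f/13 → f/14 → f/16 → f/18 → f/20 → f/22 → f/25 → f/29.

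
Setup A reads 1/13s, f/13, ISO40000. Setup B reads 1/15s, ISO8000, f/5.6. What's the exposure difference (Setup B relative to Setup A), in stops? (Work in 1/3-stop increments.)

1/3 stop darker

Aperture: f/13 → f/11 → f/10 → f/9 → f/8 → f/7.1 → f/6.3 → f/5.6 — 2 1/3 stops opened up (brighter).
Shutter speed: 1/13 → 1/15 — 1/3 stop shorter (darker).
ISO: 40000 → 32000 → 25600 → 20000 → 16000 → 12800 → 10000 → 8000 — 2 1/3 stops lower (darker).
Net: +2 1/3 −1/3 −2 1/3 = −1/3 stops.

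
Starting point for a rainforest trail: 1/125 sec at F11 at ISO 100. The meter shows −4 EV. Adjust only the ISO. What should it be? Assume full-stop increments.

Underexposed by 4 stops → need 4 stops brighter.
ISO: 100 → 200 → 400 → 800 → 1600.

ISO 1600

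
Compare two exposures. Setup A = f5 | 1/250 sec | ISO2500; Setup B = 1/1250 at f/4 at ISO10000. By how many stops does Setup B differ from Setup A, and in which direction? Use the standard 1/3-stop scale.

1/3 stop brighter

Aperture: f/5 → f/4.5 → f/4 — 2/3 stop wider (brighter).
Shutter speed: 1/250 → 1/320 → 1/400 → 1/500 → 1/640 → 1/800 → 1/1000 → 1/1250 — 2 1/3 stops shorter (darker).
ISO: 2500 → 3200 → 4000 → 5000 → 6400 → 8000 → 10000 — 2 stops higher (brighter).
Net: +2/3 −2 1/3 +2 = +1/3 stops.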